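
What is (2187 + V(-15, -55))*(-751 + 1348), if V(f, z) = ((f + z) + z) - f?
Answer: 1239969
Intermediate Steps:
V(f, z) = 2*z (V(f, z) = (f + 2*z) - f = 2*z)
(2187 + V(-15, -55))*(-751 + 1348) = (2187 + 2*(-55))*(-751 + 1348) = (2187 - 110)*597 = 2077*597 = 1239969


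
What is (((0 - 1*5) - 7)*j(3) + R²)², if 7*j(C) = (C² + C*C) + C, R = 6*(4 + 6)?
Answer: 12702096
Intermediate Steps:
R = 60 (R = 6*10 = 60)
j(C) = C/7 + 2*C²/7 (j(C) = ((C² + C*C) + C)/7 = ((C² + C²) + C)/7 = (2*C² + C)/7 = (C + 2*C²)/7 = C/7 + 2*C²/7)
(((0 - 1*5) - 7)*j(3) + R²)² = (((0 - 1*5) - 7)*((⅐)*3*(1 + 2*3)) + 60²)² = (((0 - 5) - 7)*((⅐)*3*(1 + 6)) + 3600)² = ((-5 - 7)*((⅐)*3*7) + 3600)² = (-12*3 + 3600)² = (-36 + 3600)² = 3564² = 12702096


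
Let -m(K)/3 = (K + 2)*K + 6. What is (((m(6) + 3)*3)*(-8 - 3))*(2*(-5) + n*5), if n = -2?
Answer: -104940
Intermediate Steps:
m(K) = -18 - 3*K*(2 + K) (m(K) = -3*((K + 2)*K + 6) = -3*((2 + K)*K + 6) = -3*(K*(2 + K) + 6) = -3*(6 + K*(2 + K)) = -18 - 3*K*(2 + K))
(((m(6) + 3)*3)*(-8 - 3))*(2*(-5) + n*5) = ((((-18 - 6*6 - 3*6²) + 3)*3)*(-8 - 3))*(2*(-5) - 2*5) = ((((-18 - 36 - 3*36) + 3)*3)*(-11))*(-10 - 10) = ((((-18 - 36 - 108) + 3)*3)*(-11))*(-20) = (((-162 + 3)*3)*(-11))*(-20) = (-159*3*(-11))*(-20) = -477*(-11)*(-20) = 5247*(-20) = -104940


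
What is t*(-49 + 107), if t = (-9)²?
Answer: 4698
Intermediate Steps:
t = 81
t*(-49 + 107) = 81*(-49 + 107) = 81*58 = 4698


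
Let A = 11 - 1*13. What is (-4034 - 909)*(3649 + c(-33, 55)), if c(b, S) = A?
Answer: -18027121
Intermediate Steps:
A = -2 (A = 11 - 13 = -2)
c(b, S) = -2
(-4034 - 909)*(3649 + c(-33, 55)) = (-4034 - 909)*(3649 - 2) = -4943*3647 = -18027121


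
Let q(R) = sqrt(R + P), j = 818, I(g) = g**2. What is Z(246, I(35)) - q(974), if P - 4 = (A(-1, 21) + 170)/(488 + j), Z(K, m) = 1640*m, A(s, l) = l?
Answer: 2009000 - sqrt(1668361454)/1306 ≈ 2.0090e+6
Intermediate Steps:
P = 5415/1306 (P = 4 + (21 + 170)/(488 + 818) = 4 + 191/1306 = 5415/1306 ≈ 4.1462)
q(R) = sqrt(5415/1306 + R) (q(R) = sqrt(R + 5415/1306) = sqrt(5415/1306 + R))
Z(246, I(35)) - q(974) = 1640*35**2 - sqrt(7071990 + 1705636*974)/1306 = 1640*1225 - sqrt(7071990 + 1661289464)/1306 = 2009000 - sqrt(1668361454)/1306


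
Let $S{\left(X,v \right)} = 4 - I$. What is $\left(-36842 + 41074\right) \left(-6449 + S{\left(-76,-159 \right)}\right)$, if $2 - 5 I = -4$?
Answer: $- \frac{136401592}{5} \approx -2.728 \cdot 10^{7}$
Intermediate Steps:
$I = \frac{6}{5}$ ($I = \frac{2}{5} - - \frac{4}{5} = \frac{2}{5} + \frac{4}{5} = \frac{6}{5} \approx 1.2$)
$S{\left(X,v \right)} = \frac{14}{5}$ ($S{\left(X,v \right)} = 4 - \frac{6}{5} = \frac{14}{5}$)
$\left(-36842 + 41074\right) \left(-6449 + S{\left(-76,-159 \right)}\right) = \left(-36842 + 41074\right) \left(-6449 + \frac{14}{5}\right) = 4232 \left(- \frac{32231}{5}\right) = - \frac{136401592}{5}$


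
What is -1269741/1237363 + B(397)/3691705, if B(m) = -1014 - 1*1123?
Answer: -4690153443136/4567979173915 ≈ -1.0267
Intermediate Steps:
B(m) = -2137 (B(m) = -1014 - 1123 = -2137)
-1269741/1237363 + B(397)/3691705 = -1269741/1237363 - 2137/3691705 = -4690153443136/4567979173915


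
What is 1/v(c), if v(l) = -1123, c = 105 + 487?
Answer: -1/1123 ≈ -0.00089047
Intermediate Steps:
c = 592
1/v(c) = 1/(-1123) = -1/1123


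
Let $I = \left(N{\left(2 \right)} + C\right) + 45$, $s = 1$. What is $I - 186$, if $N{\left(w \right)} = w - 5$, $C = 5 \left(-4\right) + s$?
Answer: $-163$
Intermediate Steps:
$C = -19$ ($C = 5 \left(-4\right) + 1 = -20 + 1 = -19$)
$N{\left(w \right)} = -5 + w$
$I = 23$ ($I = \left(\left(-5 + 2\right) - 19\right) + 45 = \left(-3 - 19\right) + 45 = -22 + 45 = 23$)
$I - 186 = 23 - 186 = -163$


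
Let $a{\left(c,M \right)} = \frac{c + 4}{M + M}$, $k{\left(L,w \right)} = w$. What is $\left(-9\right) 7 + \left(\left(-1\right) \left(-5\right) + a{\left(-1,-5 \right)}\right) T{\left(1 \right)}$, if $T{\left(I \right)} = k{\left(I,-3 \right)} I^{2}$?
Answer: $- \frac{771}{10} \approx -77.1$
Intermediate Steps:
$a{\left(c,M \right)} = \frac{4 + c}{2 M}$
$T{\left(I \right)} = - 3 I^{2}$
$\left(-9\right) 7 + \left(\left(-1\right) \left(-5\right) + a{\left(-1,-5 \right)}\right) T{\left(1 \right)} = \left(-9\right) 7 + \left(\left(-1\right) \left(-5\right) + \frac{4 - 1}{2 \left(-5\right)}\right) \left(- 3 \cdot 1^{2}\right) = -63 + \left(5 + \frac{1}{2} \left(- \frac{1}{5}\right) 3\right) \left(\left(-3\right) 1\right) = -63 + \left(5 - \frac{3}{10}\right) \left(-3\right) = -63 + \frac{47}{10} \left(-3\right) = -63 - \frac{141}{10} = - \frac{771}{10}$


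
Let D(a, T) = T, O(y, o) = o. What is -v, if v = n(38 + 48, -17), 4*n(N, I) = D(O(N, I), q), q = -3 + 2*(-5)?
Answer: 13/4 ≈ 3.2500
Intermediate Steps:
q = -13 (q = -3 - 10 = -13)
n(N, I) = -13/4 (n(N, I) = (1/4)*(-13) = -13/4)
v = -13/4 ≈ -3.2500
-v = -1*(-13/4) = 13/4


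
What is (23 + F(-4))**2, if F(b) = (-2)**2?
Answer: 729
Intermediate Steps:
F(b) = 4
(23 + F(-4))**2 = (23 + 4)**2 = 27**2 = 729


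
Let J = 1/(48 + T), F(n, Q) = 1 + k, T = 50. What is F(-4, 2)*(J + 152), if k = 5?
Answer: 44691/49 ≈ 912.06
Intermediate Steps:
F(n, Q) = 6 (F(n, Q) = 1 + 5 = 6)
J = 1/98 (J = 1/(48 + 50) = 1/98 ≈ 0.010204)
F(-4, 2)*(J + 152) = 6*(1/98 + 152) = 6*(14897/98) = 44691/49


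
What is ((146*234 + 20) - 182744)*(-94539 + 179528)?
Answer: -12625965840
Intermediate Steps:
((146*234 + 20) - 182744)*(-94539 + 179528) = ((34164 + 20) - 182744)*84989 = (34184 - 182744)*84989 = -148560*84989 = -12625965840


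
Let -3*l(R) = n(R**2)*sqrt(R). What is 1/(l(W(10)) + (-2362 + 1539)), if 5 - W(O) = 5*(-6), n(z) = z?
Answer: 7407/46425914 - 3675*sqrt(35)/46425914 ≈ -0.00030876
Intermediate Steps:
W(O) = 35 (W(O) = 5 - 5*(-6) = 5 - 1*(-30) = 5 + 30 = 35)
l(R) = -R**(5/2)/3 (l(R) = -R**2*sqrt(R)/3 = -R**(5/2)/3)
1/(l(W(10)) + (-2362 + 1539)) = 1/(-1225*sqrt(35)/3 + (-2362 + 1539)) = 1/(-1225*sqrt(35)/3 - 823) = 1/(-823 - 1225*sqrt(35)/3)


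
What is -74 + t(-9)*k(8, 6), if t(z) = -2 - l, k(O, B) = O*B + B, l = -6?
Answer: 142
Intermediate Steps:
k(O, B) = B + B*O (k(O, B) = B*O + B = B + B*O)
t(z) = 4 (t(z) = -2 - 1*(-6) = -2 + 6 = 4)
-74 + t(-9)*k(8, 6) = -74 + 4*(6*(1 + 8)) = -74 + 4*(6*9) = -74 + 4*54 = -74 + 216 = 142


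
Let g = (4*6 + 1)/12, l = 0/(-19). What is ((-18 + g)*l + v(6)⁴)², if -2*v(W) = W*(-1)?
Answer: 6561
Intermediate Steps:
l = 0 (l = 0*(-1/19) = 0)
v(W) = W/2 (v(W) = -W*(-1)/2 = -(-1)*W/2 = W/2)
g = 25/12 (g = (24 + 1)*(1/12) = 25*(1/12) = 25/12 ≈ 2.0833)
((-18 + g)*l + v(6)⁴)² = ((-18 + 25/12)*0 + ((½)*6)⁴)² = (-191/12*0 + 3⁴)² = (0 + 81)² = 81² = 6561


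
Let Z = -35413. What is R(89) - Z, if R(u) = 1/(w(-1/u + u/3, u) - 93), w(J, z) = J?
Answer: 598939802/16913 ≈ 35413.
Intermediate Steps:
R(u) = 1/(-93 - 1/u + u/3) (R(u) = 1/((-1/u + u/3) - 93) = 1/(-93 - 1/u + u/3))
R(89) - Z = -3*89/(3 - 1*89*(-279 + 89)) - 1*(-35413) = -3*89/(3 - 1*89*(-190)) + 35413 = -3*89/(3 + 16910) + 35413 = -3*89/16913 + 35413 = -3*89*1/16913 + 35413 = -267/16913 + 35413 = 598939802/16913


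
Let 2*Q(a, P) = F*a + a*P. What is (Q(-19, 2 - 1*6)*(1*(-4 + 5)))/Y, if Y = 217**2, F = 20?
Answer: -152/47089 ≈ -0.0032279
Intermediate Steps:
Q(a, P) = 10*a + P*a/2 (Q(a, P) = (20*a + a*P)/2 = (20*a + P*a)/2 = 10*a + P*a/2)
Y = 47089
(Q(-19, 2 - 1*6)*(1*(-4 + 5)))/Y = (((1/2)*(-19)*(20 + (2 - 1*6)))*(1*(-4 + 5)))/47089 = (((1/2)*(-19)*(20 + (2 - 6)))*(1*1))*(1/47089) = (((1/2)*(-19)*(20 - 4))*1)*(1/47089) = (((1/2)*(-19)*16)*1)*(1/47089) = -152*1*(1/47089) = -152*1/47089 = -152/47089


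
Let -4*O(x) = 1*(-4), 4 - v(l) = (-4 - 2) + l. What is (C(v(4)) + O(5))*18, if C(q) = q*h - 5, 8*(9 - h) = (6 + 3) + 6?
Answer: 1395/2 ≈ 697.50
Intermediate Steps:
h = 57/8 (h = 9 - ((6 + 3) + 6)/8 = 9 - (9 + 6)/8 = 9 - ⅛*15 = 9 - 15/8 = 57/8 ≈ 7.1250)
v(l) = 10 - l (v(l) = 4 - ((-4 - 2) + l) = 4 - (-6 + l) = 4 + (6 - l) = 10 - l)
O(x) = 1 (O(x) = -(-4)/4 = -¼*(-4) = 1)
C(q) = -5 + 57*q/8 (C(q) = q*(57/8) - 5 = 57*q/8 - 5 = -5 + 57*q/8)
(C(v(4)) + O(5))*18 = ((-5 + 57*(10 - 1*4)/8) + 1)*18 = ((-5 + 57*(10 - 4)/8) + 1)*18 = ((-5 + (57/8)*6) + 1)*18 = ((-5 + 171/4) + 1)*18 = (151/4 + 1)*18 = (155/4)*18 = 1395/2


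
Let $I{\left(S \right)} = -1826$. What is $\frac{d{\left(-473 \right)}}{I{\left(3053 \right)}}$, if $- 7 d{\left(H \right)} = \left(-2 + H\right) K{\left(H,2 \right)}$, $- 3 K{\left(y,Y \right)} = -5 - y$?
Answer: $\frac{37050}{6391} \approx 5.7972$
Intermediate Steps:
$K{\left(y,Y \right)} = \frac{5}{3} + \frac{y}{3}$ ($K{\left(y,Y \right)} = - \frac{-5 - y}{3} = \frac{5}{3} + \frac{y}{3}$)
$d{\left(H \right)} = - \frac{\left(-2 + H\right) \left(\frac{5}{3} + \frac{H}{3}\right)}{7}$
$\frac{d{\left(-473 \right)}}{I{\left(3053 \right)}} = \frac{\left(- \frac{1}{21}\right) \left(-2 - 473\right) \left(5 - 473\right)}{-1826} = \left(- \frac{1}{21}\right) \left(-475\right) \left(-468\right) \left(- \frac{1}{1826}\right) = \left(- \frac{74100}{7}\right) \left(- \frac{1}{1826}\right) = \frac{37050}{6391}$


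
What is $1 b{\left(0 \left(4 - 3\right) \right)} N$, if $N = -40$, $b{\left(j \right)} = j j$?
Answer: $0$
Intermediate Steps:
$b{\left(j \right)} = j^{2}$
$1 b{\left(0 \left(4 - 3\right) \right)} N = 1 \left(0 \left(4 - 3\right)\right)^{2} \left(-40\right) = 1 \left(0 \cdot 1\right)^{2} \left(-40\right) = 1 \cdot 0^{2} \left(-40\right) = 1 \cdot 0 \left(-40\right) = 0 \left(-40\right) = 0$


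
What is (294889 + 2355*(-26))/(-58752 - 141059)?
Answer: -233659/199811 ≈ -1.1694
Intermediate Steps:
(294889 + 2355*(-26))/(-58752 - 141059) = (294889 - 61230)/(-199811) = 233659*(-1/199811) = -233659/199811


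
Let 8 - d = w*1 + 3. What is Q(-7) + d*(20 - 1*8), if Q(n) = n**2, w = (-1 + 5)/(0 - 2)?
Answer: 133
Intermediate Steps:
w = -2 (w = 4/(-2) = 4*(-1/2) = -2)
d = 7 (d = 8 - (-2*1 + 3) = 8 - (-2 + 3) = 8 - 1*1 = 8 - 1 = 7)
Q(-7) + d*(20 - 1*8) = (-7)**2 + 7*(20 - 1*8) = 49 + 7*(20 - 8) = 49 + 7*12 = 49 + 84 = 133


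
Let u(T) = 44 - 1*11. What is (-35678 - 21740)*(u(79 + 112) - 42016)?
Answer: 2410579894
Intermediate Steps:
u(T) = 33 (u(T) = 44 - 11 = 33)
(-35678 - 21740)*(u(79 + 112) - 42016) = (-35678 - 21740)*(33 - 42016) = -57418*(-41983) = 2410579894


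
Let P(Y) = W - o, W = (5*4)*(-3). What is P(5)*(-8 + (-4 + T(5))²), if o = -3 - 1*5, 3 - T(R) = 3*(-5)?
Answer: -9776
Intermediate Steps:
W = -60 (W = 20*(-3) = -60)
T(R) = 18 (T(R) = 3 - 3*(-5) = 3 - 1*(-15) = 3 + 15 = 18)
o = -8 (o = -3 - 5 = -8)
P(Y) = -52 (P(Y) = -60 - 1*(-8) = -60 + 8 = -52)
P(5)*(-8 + (-4 + T(5))²) = -52*(-8 + (-4 + 18)²) = -52*(-8 + 14²) = -52*(-8 + 196) = -52*188 = -9776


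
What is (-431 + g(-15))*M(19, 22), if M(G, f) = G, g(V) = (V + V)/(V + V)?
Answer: -8170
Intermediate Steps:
g(V) = 1 (g(V) = (2*V)/((2*V)) = (2*V)*(1/(2*V)) = 1)
(-431 + g(-15))*M(19, 22) = (-431 + 1)*19 = -430*19 = -8170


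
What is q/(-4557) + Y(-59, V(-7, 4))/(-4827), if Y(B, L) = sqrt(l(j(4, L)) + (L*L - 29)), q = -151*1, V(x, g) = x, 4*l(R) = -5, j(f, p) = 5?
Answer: 151/4557 - 5*sqrt(3)/9654 ≈ 0.032239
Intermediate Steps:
l(R) = -5/4 (l(R) = (1/4)*(-5) = -5/4)
q = -151
Y(B, L) = sqrt(-121/4 + L**2) (Y(B, L) = sqrt(-5/4 + (L*L - 29)) = sqrt(-5/4 + (L**2 - 29)) = sqrt(-5/4 + (-29 + L**2)) = sqrt(-121/4 + L**2))
q/(-4557) + Y(-59, V(-7, 4))/(-4827) = -151/(-4557) + (sqrt(-121 + 4*(-7)**2)/2)/(-4827) = -151*(-1/4557) + (sqrt(-121 + 4*49)/2)*(-1/4827) = 151/4557 + (sqrt(-121 + 196)/2)*(-1/4827) = 151/4557 + (sqrt(75)/2)*(-1/4827) = 151/4557 + ((5*sqrt(3))/2)*(-1/4827) = 151/4557 + (5*sqrt(3)/2)*(-1/4827) = 151/4557 - 5*sqrt(3)/9654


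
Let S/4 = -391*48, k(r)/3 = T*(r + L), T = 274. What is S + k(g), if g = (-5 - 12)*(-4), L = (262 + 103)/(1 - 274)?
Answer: -1845026/91 ≈ -20275.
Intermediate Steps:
L = -365/273 (L = 365/(-273) = 365*(-1/273) = -365/273 ≈ -1.3370)
g = 68 (g = -17*(-4) = 68)
k(r) = -100010/91 + 822*r (k(r) = 3*(274*(r - 365/273)) = 3*(274*(-365/273 + r)) = 3*(-100010/273 + 274*r) = -100010/91 + 822*r)
S = -75072 (S = 4*(-391*48) = 4*(-18768) = -75072)
S + k(g) = -75072 + (-100010/91 + 822*68) = -75072 + (-100010/91 + 55896) = -75072 + 4986526/91 = -1845026/91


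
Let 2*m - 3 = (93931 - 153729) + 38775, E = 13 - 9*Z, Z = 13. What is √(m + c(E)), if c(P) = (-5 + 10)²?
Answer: 3*I*√1165 ≈ 102.4*I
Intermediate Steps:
E = -104 (E = 13 - 9*13 = 13 - 117 = -104)
m = -10510 (m = 3/2 + ((93931 - 153729) + 38775)/2 = 3/2 + (-59798 + 38775)/2 = 3/2 + (½)*(-21023) = 3/2 - 21023/2 = -10510)
c(P) = 25 (c(P) = 5² = 25)
√(m + c(E)) = √(-10510 + 25) = √(-10485) = 3*I*√1165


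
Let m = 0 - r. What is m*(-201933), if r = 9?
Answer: 1817397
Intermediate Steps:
m = -9 (m = 0 - 1*9 = 0 - 9 = -9)
m*(-201933) = -9*(-201933) = 1817397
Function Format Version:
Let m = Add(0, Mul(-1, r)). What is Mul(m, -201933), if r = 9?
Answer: 1817397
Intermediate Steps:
m = -9 (m = Add(0, Mul(-1, 9)) = Add(0, -9) = -9)
Mul(m, -201933) = Mul(-9, -201933) = 1817397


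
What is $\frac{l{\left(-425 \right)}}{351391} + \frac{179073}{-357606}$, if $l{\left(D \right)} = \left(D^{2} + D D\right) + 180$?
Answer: $\frac{7369432893}{13962169994} \approx 0.52781$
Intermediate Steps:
$l{\left(D \right)} = 180 + 2 D^{2}$ ($l{\left(D \right)} = \left(D^{2} + D^{2}\right) + 180 = 2 D^{2} + 180 = 180 + 2 D^{2}$)
$\frac{l{\left(-425 \right)}}{351391} + \frac{179073}{-357606} = \frac{180 + 2 \left(-425\right)^{2}}{351391} + \frac{179073}{-357606} = \left(180 + 2 \cdot 180625\right) \frac{1}{351391} + 179073 \left(- \frac{1}{357606}\right) = \left(180 + 361250\right) \frac{1}{351391} - \frac{19897}{39734} = 361430 \cdot \frac{1}{351391} - \frac{19897}{39734} = \frac{361430}{351391} - \frac{19897}{39734} = \frac{7369432893}{13962169994}$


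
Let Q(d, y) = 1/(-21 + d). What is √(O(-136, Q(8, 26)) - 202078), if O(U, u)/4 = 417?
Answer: 7*I*√4090 ≈ 447.67*I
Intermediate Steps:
O(U, u) = 1668 (O(U, u) = 4*417 = 1668)
√(O(-136, Q(8, 26)) - 202078) = √(1668 - 202078) = √(-200410) = 7*I*√4090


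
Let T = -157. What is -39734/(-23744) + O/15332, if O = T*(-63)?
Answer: 105506699/45505376 ≈ 2.3186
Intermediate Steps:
O = 9891 (O = -157*(-63) = 9891)
-39734/(-23744) + O/15332 = -39734/(-23744) + 9891/15332 = -39734*(-1/23744) + 9891*(1/15332) = 19867/11872 + 9891/15332 = 105506699/45505376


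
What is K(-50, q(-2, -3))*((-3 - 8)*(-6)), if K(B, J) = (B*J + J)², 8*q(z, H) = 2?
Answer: 79233/8 ≈ 9904.1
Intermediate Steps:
q(z, H) = ¼ (q(z, H) = (⅛)*2 = ¼)
K(B, J) = (J + B*J)²
K(-50, q(-2, -3))*((-3 - 8)*(-6)) = ((¼)²*(1 - 50)²)*((-3 - 8)*(-6)) = ((1/16)*(-49)²)*(-11*(-6)) = ((1/16)*2401)*66 = (2401/16)*66 = 79233/8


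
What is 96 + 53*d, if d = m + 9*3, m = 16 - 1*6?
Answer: 2057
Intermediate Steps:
m = 10 (m = 16 - 6 = 10)
d = 37 (d = 10 + 9*3 = 10 + 27 = 37)
96 + 53*d = 96 + 53*37 = 96 + 1961 = 2057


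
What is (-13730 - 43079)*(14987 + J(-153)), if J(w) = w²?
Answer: -2181238364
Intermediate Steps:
(-13730 - 43079)*(14987 + J(-153)) = (-13730 - 43079)*(14987 + (-153)²) = -56809*(14987 + 23409) = -56809*38396 = -2181238364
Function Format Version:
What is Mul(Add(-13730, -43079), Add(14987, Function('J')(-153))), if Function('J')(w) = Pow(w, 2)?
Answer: -2181238364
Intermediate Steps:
Mul(Add(-13730, -43079), Add(14987, Function('J')(-153))) = Mul(Add(-13730, -43079), Add(14987, Pow(-153, 2))) = Mul(-56809, Add(14987, 23409)) = Mul(-56809, 38396) = -2181238364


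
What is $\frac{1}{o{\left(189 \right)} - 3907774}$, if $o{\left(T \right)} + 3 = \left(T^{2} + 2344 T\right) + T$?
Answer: $- \frac{1}{3428851} \approx -2.9164 \cdot 10^{-7}$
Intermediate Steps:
$o{\left(T \right)} = -3 + T^{2} + 2345 T$ ($o{\left(T \right)} = -3 + \left(\left(T^{2} + 2344 T\right) + T\right) = -3 + \left(T^{2} + 2345 T\right) = -3 + T^{2} + 2345 T$)
$\frac{1}{o{\left(189 \right)} - 3907774} = \frac{1}{\left(-3 + 189^{2} + 2345 \cdot 189\right) - 3907774} = \frac{1}{\left(-3 + 35721 + 443205\right) - 3907774} = \frac{1}{478923 - 3907774} = \frac{1}{-3428851} = - \frac{1}{3428851}$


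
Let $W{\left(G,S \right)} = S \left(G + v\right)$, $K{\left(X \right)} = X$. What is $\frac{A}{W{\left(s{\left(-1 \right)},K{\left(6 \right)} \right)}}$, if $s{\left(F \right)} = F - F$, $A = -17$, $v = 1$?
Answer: $- \frac{17}{6} \approx -2.8333$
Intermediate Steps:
$s{\left(F \right)} = 0$
$W{\left(G,S \right)} = S \left(1 + G\right)$ ($W{\left(G,S \right)} = S \left(G + 1\right) = S \left(1 + G\right)$)
$\frac{A}{W{\left(s{\left(-1 \right)},K{\left(6 \right)} \right)}} = \frac{1}{6 \left(1 + 0\right)} \left(-17\right) = \frac{1}{6 \cdot 1} \left(-17\right) = \frac{1}{6} \left(-17\right) = - \frac{17}{6}$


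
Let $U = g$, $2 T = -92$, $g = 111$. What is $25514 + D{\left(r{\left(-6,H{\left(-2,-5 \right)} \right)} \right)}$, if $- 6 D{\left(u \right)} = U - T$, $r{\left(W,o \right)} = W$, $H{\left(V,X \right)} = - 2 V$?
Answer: $\frac{152927}{6} \approx 25488.0$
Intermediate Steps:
$T = -46$ ($T = \frac{1}{2} \left(-92\right) = -46$)
$U = 111$
$D{\left(u \right)} = - \frac{157}{6}$ ($D{\left(u \right)} = - \frac{111 - -46}{6} = - \frac{111 + 46}{6} = \left(- \frac{1}{6}\right) 157 = - \frac{157}{6}$)
$25514 + D{\left(r{\left(-6,H{\left(-2,-5 \right)} \right)} \right)} = 25514 - \frac{157}{6} = \frac{152927}{6}$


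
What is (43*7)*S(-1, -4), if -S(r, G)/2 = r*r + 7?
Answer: -4816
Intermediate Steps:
S(r, G) = -14 - 2*r**2 (S(r, G) = -2*(r*r + 7) = -2*(r**2 + 7) = -2*(7 + r**2) = -14 - 2*r**2)
(43*7)*S(-1, -4) = (43*7)*(-14 - 2*(-1)**2) = 301*(-14 - 2*1) = 301*(-14 - 2) = 301*(-16) = -4816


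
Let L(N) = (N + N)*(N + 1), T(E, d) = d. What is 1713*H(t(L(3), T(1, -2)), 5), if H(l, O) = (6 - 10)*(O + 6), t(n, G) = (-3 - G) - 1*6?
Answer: -75372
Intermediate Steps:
L(N) = 2*N*(1 + N) (L(N) = (2*N)*(1 + N) = 2*N*(1 + N))
t(n, G) = -9 - G (t(n, G) = (-3 - G) - 6 = -9 - G)
H(l, O) = -24 - 4*O (H(l, O) = -4*(6 + O) = -24 - 4*O)
1713*H(t(L(3), T(1, -2)), 5) = 1713*(-24 - 4*5) = 1713*(-24 - 20) = 1713*(-44) = -75372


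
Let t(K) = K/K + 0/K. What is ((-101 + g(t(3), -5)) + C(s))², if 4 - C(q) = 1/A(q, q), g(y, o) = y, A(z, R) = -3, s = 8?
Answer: 82369/9 ≈ 9152.1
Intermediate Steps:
t(K) = 1 (t(K) = 1 + 0 = 1)
C(q) = 13/3 (C(q) = 4 - 1/(-3) = 4 - 1*(-⅓) = 4 + ⅓ = 13/3)
((-101 + g(t(3), -5)) + C(s))² = ((-101 + 1) + 13/3)² = (-100 + 13/3)² = (-287/3)² = 82369/9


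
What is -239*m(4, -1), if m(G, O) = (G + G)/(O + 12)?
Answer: -1912/11 ≈ -173.82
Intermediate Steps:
m(G, O) = 2*G/(12 + O) (m(G, O) = (2*G)/(12 + O) = 2*G/(12 + O))
-239*m(4, -1) = -478*4/(12 - 1) = -478*4/11 = -239*8/11 = -1912/11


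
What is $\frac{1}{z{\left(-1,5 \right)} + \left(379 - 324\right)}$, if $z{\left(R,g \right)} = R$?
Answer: $\frac{1}{54} \approx 0.018519$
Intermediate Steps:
$\frac{1}{z{\left(-1,5 \right)} + \left(379 - 324\right)} = \frac{1}{-1 + \left(379 - 324\right)} = \frac{1}{-1 + 55} = \frac{1}{54}$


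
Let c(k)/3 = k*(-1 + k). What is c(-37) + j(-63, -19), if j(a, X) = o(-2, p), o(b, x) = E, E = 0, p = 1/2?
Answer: 4218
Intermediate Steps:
p = ½ ≈ 0.50000
c(k) = 3*k*(-1 + k) (c(k) = 3*(k*(-1 + k)) = 3*k*(-1 + k))
o(b, x) = 0
j(a, X) = 0
c(-37) + j(-63, -19) = 3*(-37)*(-1 - 37) + 0 = 3*(-37)*(-38) + 0 = 4218 + 0 = 4218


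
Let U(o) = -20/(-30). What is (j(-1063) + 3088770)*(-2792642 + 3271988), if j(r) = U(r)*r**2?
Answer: 1841686957936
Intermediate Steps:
U(o) = 2/3 (U(o) = -20*(-1/30) = 2/3)
j(r) = 2*r**2/3
(j(-1063) + 3088770)*(-2792642 + 3271988) = ((2/3)*(-1063)**2 + 3088770)*(-2792642 + 3271988) = ((2/3)*1129969 + 3088770)*479346 = (2259938/3 + 3088770)*479346 = (11526248/3)*479346 = 1841686957936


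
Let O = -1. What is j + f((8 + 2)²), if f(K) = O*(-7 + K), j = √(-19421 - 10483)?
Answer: -93 + 4*I*√1869 ≈ -93.0 + 172.93*I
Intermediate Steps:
j = 4*I*√1869 (j = √(-29904) = 4*I*√1869 ≈ 172.93*I)
f(K) = 7 - K (f(K) = -(-7 + K) = 7 - K)
j + f((8 + 2)²) = 4*I*√1869 + (7 - (8 + 2)²) = 4*I*√1869 + (7 - 1*10²) = 4*I*√1869 + (7 - 1*100) = 4*I*√1869 + (7 - 100) = 4*I*√1869 - 93 = -93 + 4*I*√1869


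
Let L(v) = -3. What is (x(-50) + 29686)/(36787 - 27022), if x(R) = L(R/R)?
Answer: 29683/9765 ≈ 3.0397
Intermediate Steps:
x(R) = -3
(x(-50) + 29686)/(36787 - 27022) = (-3 + 29686)/(36787 - 27022) = 29683/9765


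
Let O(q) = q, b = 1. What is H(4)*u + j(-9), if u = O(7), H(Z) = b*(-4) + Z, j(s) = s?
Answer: -9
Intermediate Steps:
H(Z) = -4 + Z (H(Z) = 1*(-4) + Z = -4 + Z)
u = 7
H(4)*u + j(-9) = (-4 + 4)*7 - 9 = 0*7 - 9 = 0 - 9 = -9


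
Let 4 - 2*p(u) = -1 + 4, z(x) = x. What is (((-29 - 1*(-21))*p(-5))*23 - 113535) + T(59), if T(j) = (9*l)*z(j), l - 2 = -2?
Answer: -113627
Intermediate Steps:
l = 0 (l = 2 - 2 = 0)
p(u) = ½ (p(u) = 2 - (-1 + 4)/2 = 2 - ½*3 = 2 - 3/2 = ½)
T(j) = 0 (T(j) = (9*0)*j = 0*j = 0)
(((-29 - 1*(-21))*p(-5))*23 - 113535) + T(59) = (((-29 - 1*(-21))*(½))*23 - 113535) + 0 = (((-29 + 21)*(½))*23 - 113535) + 0 = (-8*½*23 - 113535) + 0 = (-4*23 - 113535) + 0 = (-92 - 113535) + 0 = -113627 + 0 = -113627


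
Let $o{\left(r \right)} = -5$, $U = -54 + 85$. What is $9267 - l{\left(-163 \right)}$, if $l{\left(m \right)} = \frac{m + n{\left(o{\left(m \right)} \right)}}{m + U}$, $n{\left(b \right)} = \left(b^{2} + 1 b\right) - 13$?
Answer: $\frac{101924}{11} \approx 9265.8$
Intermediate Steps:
$U = 31$
$n{\left(b \right)} = -13 + b + b^{2}$ ($n{\left(b \right)} = \left(b^{2} + b\right) - 13 = \left(b + b^{2}\right) - 13 = -13 + b + b^{2}$)
$l{\left(m \right)} = \frac{7 + m}{31 + m}$ ($l{\left(m \right)} = \frac{m - \left(18 - 25\right)}{m + 31} = \frac{m - -7}{31 + m} = \frac{m + 7}{31 + m} = \frac{7 + m}{31 + m}$)
$9267 - l{\left(-163 \right)} = 9267 - \frac{7 - 163}{31 - 163} = 9267 - \frac{1}{-132} \left(-156\right) = 9267 - \left(- \frac{1}{132}\right) \left(-156\right) = 9267 - \frac{13}{11} = \frac{101924}{11}$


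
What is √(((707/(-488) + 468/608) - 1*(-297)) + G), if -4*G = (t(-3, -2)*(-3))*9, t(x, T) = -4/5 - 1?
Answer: √38172145985/11590 ≈ 16.857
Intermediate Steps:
t(x, T) = -9/5 (t(x, T) = -4*⅕ - 1 = -⅘ - 1 = -9/5)
G = -243/20 (G = -(-9/5*(-3))*9/4 = -27*9/20 = -¼*243/5 = -243/20 ≈ -12.150)
√(((707/(-488) + 468/608) - 1*(-297)) + G) = √(((707/(-488) + 468/608) - 1*(-297)) - 243/20) = √(((707*(-1/488) + 468*(1/608)) + 297) - 243/20) = √(((-707/488 + 117/152) + 297) - 243/20) = √((-787/1159 + 297) - 243/20) = √(343436/1159 - 243/20) = √(6587083/23180) = √38172145985/11590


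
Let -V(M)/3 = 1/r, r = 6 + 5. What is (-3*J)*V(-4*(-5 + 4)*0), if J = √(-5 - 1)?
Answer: 9*I*√6/11 ≈ 2.0041*I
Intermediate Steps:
r = 11
V(M) = -3/11
J = I*√6 (J = √(-6) = I*√6 ≈ 2.4495*I)
(-3*J)*V(-4*(-5 + 4)*0) = -3*I*√6*(-3/11) = 9*I*√6/11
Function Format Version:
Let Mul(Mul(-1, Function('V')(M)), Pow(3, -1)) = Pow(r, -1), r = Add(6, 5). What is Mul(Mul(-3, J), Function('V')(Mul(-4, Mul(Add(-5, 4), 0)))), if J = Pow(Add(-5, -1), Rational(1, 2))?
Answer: Mul(Rational(9, 11), I, Pow(6, Rational(1, 2))) ≈ Mul(2.0041, I)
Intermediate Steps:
r = 11
Function('V')(M) = Rational(-3, 11) (Function('V')(M) = Mul(-3, Pow(11, -1)) = Mul(-3, Rational(1, 11)) = Rational(-3, 11))
J = Mul(I, Pow(6, Rational(1, 2))) (J = Pow(-6, Rational(1, 2)) = Mul(I, Pow(6, Rational(1, 2))) ≈ Mul(2.4495, I))
Mul(Mul(-3, J), Function('V')(Mul(-4, Mul(Add(-5, 4), 0)))) = Mul(Mul(-3, Mul(I, Pow(6, Rational(1, 2)))), Rational(-3, 11)) = Mul(Mul(-3, I, Pow(6, Rational(1, 2))), Rational(-3, 11)) = Mul(Rational(9, 11), I, Pow(6, Rational(1, 2)))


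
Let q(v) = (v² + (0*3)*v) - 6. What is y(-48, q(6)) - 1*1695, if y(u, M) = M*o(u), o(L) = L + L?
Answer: -4575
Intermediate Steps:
o(L) = 2*L
q(v) = -6 + v² (q(v) = (v² + 0*v) - 6 = (v² + 0) - 6 = v² - 6 = -6 + v²)
y(u, M) = 2*M*u (y(u, M) = M*(2*u) = 2*M*u)
y(-48, q(6)) - 1*1695 = 2*(-6 + 6²)*(-48) - 1*1695 = 2*(-6 + 36)*(-48) - 1695 = 2*30*(-48) - 1695 = -2880 - 1695 = -4575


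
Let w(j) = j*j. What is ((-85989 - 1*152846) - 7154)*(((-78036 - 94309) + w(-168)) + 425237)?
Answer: -69151443724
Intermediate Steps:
w(j) = j²
((-85989 - 1*152846) - 7154)*(((-78036 - 94309) + w(-168)) + 425237) = ((-85989 - 1*152846) - 7154)*(((-78036 - 94309) + (-168)²) + 425237) = ((-85989 - 152846) - 7154)*((-172345 + 28224) + 425237) = (-238835 - 7154)*(-144121 + 425237) = -245989*281116 = -69151443724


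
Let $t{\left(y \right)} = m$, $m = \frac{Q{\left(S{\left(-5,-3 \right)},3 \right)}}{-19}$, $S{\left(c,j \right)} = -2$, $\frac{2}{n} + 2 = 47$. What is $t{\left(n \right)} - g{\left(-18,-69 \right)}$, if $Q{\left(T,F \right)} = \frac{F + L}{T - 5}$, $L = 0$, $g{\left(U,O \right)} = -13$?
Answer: $\frac{1732}{133} \approx 13.023$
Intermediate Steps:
$n = \frac{2}{45}$ ($n = \frac{2}{-2 + 47} = \frac{2}{45} \approx 0.044444$)
$Q{\left(T,F \right)} = \frac{F}{-5 + T}$ ($Q{\left(T,F \right)} = \frac{F + 0}{T - 5} = \frac{F}{-5 + T}$)
$m = \frac{3}{133}$ ($m = \frac{3 \frac{1}{-5 - 2}}{-19} = \frac{3}{-7} \left(- \frac{1}{19}\right) = 3 \left(- \frac{1}{7}\right) \left(- \frac{1}{19}\right) = \left(- \frac{3}{7}\right) \left(- \frac{1}{19}\right) = \frac{3}{133} \approx 0.022556$)
$t{\left(y \right)} = \frac{3}{133}$
$t{\left(n \right)} - g{\left(-18,-69 \right)} = \frac{3}{133} - -13 = \frac{3}{133} + 13 = \frac{1732}{133}$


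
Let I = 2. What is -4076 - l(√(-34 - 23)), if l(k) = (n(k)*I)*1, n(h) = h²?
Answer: -3962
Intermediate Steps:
l(k) = 2*k² (l(k) = (k²*2)*1 = (2*k²)*1 = 2*k²)
-4076 - l(√(-34 - 23)) = -4076 - 2*(√(-34 - 23))² = -4076 - 2*(√(-57))² = -4076 - 2*(I*√57)² = -4076 - 2*(-57) = -4076 - 1*(-114) = -4076 + 114 = -3962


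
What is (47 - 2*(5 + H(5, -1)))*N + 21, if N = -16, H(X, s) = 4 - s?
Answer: -411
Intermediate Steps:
(47 - 2*(5 + H(5, -1)))*N + 21 = (47 - 2*(5 + (4 - 1*(-1))))*(-16) + 21 = (47 - 2*(5 + (4 + 1)))*(-16) + 21 = (47 - 2*(5 + 5))*(-16) + 21 = (47 - 2*10)*(-16) + 21 = (47 - 20)*(-16) + 21 = 27*(-16) + 21 = -432 + 21 = -411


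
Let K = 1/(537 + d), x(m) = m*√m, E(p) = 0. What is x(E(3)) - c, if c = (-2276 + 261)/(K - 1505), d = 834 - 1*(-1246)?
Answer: -405635/302968 ≈ -1.3389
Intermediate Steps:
d = 2080 (d = 834 + 1246 = 2080)
x(m) = m^(3/2)
K = 1/2617 (K = 1/(537 + 2080) = 1/2617 ≈ 0.00038212)
c = 405635/302968 (c = (-2276 + 261)/(1/2617 - 1505) = -2015/(-3938584/2617) = -2015*(-2617/3938584) = 405635/302968 ≈ 1.3389)
x(E(3)) - c = 0^(3/2) - 1*405635/302968 = 0 - 405635/302968 = -405635/302968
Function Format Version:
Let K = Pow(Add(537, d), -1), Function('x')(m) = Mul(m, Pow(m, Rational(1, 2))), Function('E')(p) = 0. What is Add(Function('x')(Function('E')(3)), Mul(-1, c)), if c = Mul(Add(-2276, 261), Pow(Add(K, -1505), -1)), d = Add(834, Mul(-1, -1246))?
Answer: Rational(-405635, 302968) ≈ -1.3389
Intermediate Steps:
d = 2080 (d = Add(834, 1246) = 2080)
Function('x')(m) = Pow(m, Rational(3, 2))
K = Rational(1, 2617) (K = Pow(Add(537, 2080), -1) = Pow(2617, -1) = Rational(1, 2617) ≈ 0.00038212)
c = Rational(405635, 302968) (c = Mul(Add(-2276, 261), Pow(Add(Rational(1, 2617), -1505), -1)) = Mul(-2015, Pow(Rational(-3938584, 2617), -1)) = Mul(-2015, Rational(-2617, 3938584)) = Rational(405635, 302968) ≈ 1.3389)
Add(Function('x')(Function('E')(3)), Mul(-1, c)) = Add(Pow(0, Rational(3, 2)), Mul(-1, Rational(405635, 302968))) = Add(0, Rational(-405635, 302968)) = Rational(-405635, 302968)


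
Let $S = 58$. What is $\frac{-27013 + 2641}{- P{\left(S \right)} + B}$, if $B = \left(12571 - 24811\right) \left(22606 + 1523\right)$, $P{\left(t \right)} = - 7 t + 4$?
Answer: $\frac{4062}{49223093} \approx 8.2522 \cdot 10^{-5}$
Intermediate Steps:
$P{\left(t \right)} = 4 - 7 t$
$B = -295338960$ ($B = \left(-12240\right) 24129 = -295338960$)
$\frac{-27013 + 2641}{- P{\left(S \right)} + B} = \frac{-27013 + 2641}{- (4 - 406) - 295338960} = - \frac{24372}{- (4 - 406) - 295338960} = - \frac{24372}{\left(-1\right) \left(-402\right) - 295338960} = - \frac{24372}{402 - 295338960} = - \frac{24372}{-295338558} = \left(-24372\right) \left(- \frac{1}{295338558}\right) = \frac{4062}{49223093}$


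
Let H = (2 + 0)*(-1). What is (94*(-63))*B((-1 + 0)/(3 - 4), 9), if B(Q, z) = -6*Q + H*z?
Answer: 142128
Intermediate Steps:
H = -2 (H = 2*(-1) = -2)
B(Q, z) = -6*Q - 2*z
(94*(-63))*B((-1 + 0)/(3 - 4), 9) = (94*(-63))*(-6*(-1 + 0)/(3 - 4) - 2*9) = -5922*(-(-6)/(-1) - 18) = -5922*(-(-6)*(-1) - 18) = -5922*(-6*1 - 18) = -5922*(-6 - 18) = -5922*(-24) = 142128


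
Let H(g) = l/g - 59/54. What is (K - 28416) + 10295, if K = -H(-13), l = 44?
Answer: -12717799/702 ≈ -18117.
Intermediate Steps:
H(g) = -59/54 + 44/g (H(g) = 44/g - 59/54 = -59/54 + 44/g)
K = 3143/702 (K = -(-59/54 + 44/(-13)) = -(-59/54 + 44*(-1/13)) = -(-59/54 - 44/13) = -1*(-3143/702) = 3143/702 ≈ 4.4772)
(K - 28416) + 10295 = (3143/702 - 28416) + 10295 = -19944889/702 + 10295 = -12717799/702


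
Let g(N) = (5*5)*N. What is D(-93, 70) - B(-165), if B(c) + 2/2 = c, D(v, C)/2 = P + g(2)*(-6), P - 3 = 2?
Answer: -424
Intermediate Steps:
g(N) = 25*N
P = 5 (P = 3 + 2 = 5)
D(v, C) = -590 (D(v, C) = 2*(5 + (25*2)*(-6)) = 2*(5 + 50*(-6)) = 2*(5 - 300) = 2*(-295) = -590)
B(c) = -1 + c
D(-93, 70) - B(-165) = -590 - (-1 - 165) = -590 - 1*(-166) = -590 + 166 = -424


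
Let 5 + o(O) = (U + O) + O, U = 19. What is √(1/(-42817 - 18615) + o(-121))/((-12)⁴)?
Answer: I*√215111780926/636926976 ≈ 0.00072819*I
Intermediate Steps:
o(O) = 14 + 2*O (o(O) = -5 + ((19 + O) + O) = -5 + (19 + 2*O) = 14 + 2*O)
√(1/(-42817 - 18615) + o(-121))/((-12)⁴) = √(1/(-42817 - 18615) + (14 + 2*(-121)))/((-12)⁴) = √(1/(-61432) + (14 - 242))/20736 = √(-1/61432 - 228)*(1/20736) = √(-14006497/61432)*(1/20736) = (I*√215111780926/30716)*(1/20736) = I*√215111780926/636926976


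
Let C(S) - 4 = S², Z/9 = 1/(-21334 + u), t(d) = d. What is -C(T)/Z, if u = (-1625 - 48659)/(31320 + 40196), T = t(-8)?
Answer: 2882014964/17879 ≈ 1.6120e+5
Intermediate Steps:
T = -8
u = -12571/17879 (u = -50284/71516 = -50284*1/71516 = -12571/17879 ≈ -0.70312)
Z = -17879/42382573 (Z = 9/(-21334 - 12571/17879) = 9/(-381443157/17879) = 9*(-17879/381443157) = -17879/42382573 ≈ -0.00042185)
C(S) = 4 + S²
-C(T)/Z = -(4 + (-8)²)/(-17879/42382573) = -(4 + 64)*(-42382573)/17879 = -68*(-42382573)/17879 = -1*(-2882014964/17879) = 2882014964/17879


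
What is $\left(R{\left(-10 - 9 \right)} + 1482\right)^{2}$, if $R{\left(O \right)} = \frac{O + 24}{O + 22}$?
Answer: $\frac{19811401}{9} \approx 2.2013 \cdot 10^{6}$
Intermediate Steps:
$R{\left(O \right)} = \frac{24 + O}{22 + O}$
$\left(R{\left(-10 - 9 \right)} + 1482\right)^{2} = \left(\frac{24 - 19}{22 - 19} + 1482\right)^{2} = \left(\frac{1}{3} \cdot 5 + 1482\right)^{2} = \left(\frac{5}{3} + 1482\right)^{2} = \left(\frac{4451}{3}\right)^{2} = \frac{19811401}{9}$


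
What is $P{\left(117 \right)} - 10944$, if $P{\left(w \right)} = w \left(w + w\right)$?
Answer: $16434$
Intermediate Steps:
$P{\left(w \right)} = 2 w^{2}$ ($P{\left(w \right)} = w 2 w = 2 w^{2}$)
$P{\left(117 \right)} - 10944 = 2 \cdot 117^{2} - 10944 = 2 \cdot 13689 - 10944 = 27378 - 10944 = 16434$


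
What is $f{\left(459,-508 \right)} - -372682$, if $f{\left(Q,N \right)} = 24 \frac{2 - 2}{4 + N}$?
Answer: $372682$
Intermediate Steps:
$f{\left(Q,N \right)} = 0$ ($f{\left(Q,N \right)} = 24 \frac{0}{4 + N} = 24 \cdot 0 = 0$)
$f{\left(459,-508 \right)} - -372682 = 0 - -372682 = 0 + 372682 = 372682$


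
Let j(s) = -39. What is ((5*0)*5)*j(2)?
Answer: 0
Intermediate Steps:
((5*0)*5)*j(2) = ((5*0)*5)*(-39) = (0*5)*(-39) = 0*(-39) = 0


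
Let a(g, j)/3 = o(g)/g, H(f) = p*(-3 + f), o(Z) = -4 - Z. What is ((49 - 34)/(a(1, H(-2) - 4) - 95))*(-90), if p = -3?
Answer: 135/11 ≈ 12.273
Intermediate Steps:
H(f) = 9 - 3*f (H(f) = -3*(-3 + f) = 9 - 3*f)
a(g, j) = 3*(-4 - g)/g (a(g, j) = 3*((-4 - g)/g) = 3*(-4 - g)/g)
((49 - 34)/(a(1, H(-2) - 4) - 95))*(-90) = ((49 - 34)/((-3 - 12/1) - 95))*(-90) = (15/((-3 - 12*1) - 95))*(-90) = (15/((-3 - 12) - 95))*(-90) = (15/(-15 - 95))*(-90) = (15/(-110))*(-90) = (15*(-1/110))*(-90) = -3/22*(-90) = 135/11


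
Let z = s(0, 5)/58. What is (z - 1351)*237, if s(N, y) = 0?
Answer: -320187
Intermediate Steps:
z = 0 (z = 0/58 = 0*(1/58) = 0)
(z - 1351)*237 = (0 - 1351)*237 = -1351*237 = -320187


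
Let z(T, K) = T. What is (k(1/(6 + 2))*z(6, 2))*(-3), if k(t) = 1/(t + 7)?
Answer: -48/19 ≈ -2.5263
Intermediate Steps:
k(t) = 1/(7 + t)
(k(1/(6 + 2))*z(6, 2))*(-3) = (6/(7 + 1/(6 + 2)))*(-3) = (6/(7 + 1/8))*(-3) = (6/(57/8))*(-3) = ((8/57)*6)*(-3) = (16/19)*(-3) = -48/19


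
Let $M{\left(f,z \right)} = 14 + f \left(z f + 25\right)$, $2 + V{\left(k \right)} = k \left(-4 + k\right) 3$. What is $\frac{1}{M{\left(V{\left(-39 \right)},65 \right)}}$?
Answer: $\frac{1}{1644030404} \approx 6.0826 \cdot 10^{-10}$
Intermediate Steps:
$V{\left(k \right)} = -2 + 3 k \left(-4 + k\right)$ ($V{\left(k \right)} = -2 + k \left(-4 + k\right) 3 = -2 + 3 k \left(-4 + k\right)$)
$M{\left(f,z \right)} = 14 + f \left(25 + f z\right)$ ($M{\left(f,z \right)} = 14 + f \left(f z + 25\right) = 14 + f \left(25 + f z\right)$)
$\frac{1}{M{\left(V{\left(-39 \right)},65 \right)}} = \frac{1}{14 + 25 \left(-2 - -468 + 3 \left(-39\right)^{2}\right) + 65 \left(-2 - -468 + 3 \left(-39\right)^{2}\right)^{2}} = \frac{1}{14 + 25 \left(-2 + 468 + 3 \cdot 1521\right) + 65 \left(-2 + 468 + 3 \cdot 1521\right)^{2}} = \frac{1}{14 + 25 \left(-2 + 468 + 4563\right) + 65 \left(-2 + 468 + 4563\right)^{2}} = \frac{1}{14 + 25 \cdot 5029 + 65 \cdot 5029^{2}} = \frac{1}{14 + 125725 + 65 \cdot 25290841} = \frac{1}{14 + 125725 + 1643904665} = \frac{1}{1644030404}$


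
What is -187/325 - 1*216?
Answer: -70387/325 ≈ -216.58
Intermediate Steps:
-187/325 - 1*216 = -187*1/325 - 216 = -187/325 - 216 = -70387/325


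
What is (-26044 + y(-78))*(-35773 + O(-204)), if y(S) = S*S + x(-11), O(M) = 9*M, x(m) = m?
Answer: 751089339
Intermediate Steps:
y(S) = -11 + S² (y(S) = S*S - 11 = S² - 11 = -11 + S²)
(-26044 + y(-78))*(-35773 + O(-204)) = (-26044 + (-11 + (-78)²))*(-35773 + 9*(-204)) = (-26044 + (-11 + 6084))*(-35773 - 1836) = (-26044 + 6073)*(-37609) = -19971*(-37609) = 751089339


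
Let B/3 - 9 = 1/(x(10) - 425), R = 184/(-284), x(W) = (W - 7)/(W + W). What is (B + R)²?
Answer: 252607379215129/363955204369 ≈ 694.06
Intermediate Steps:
x(W) = (-7 + W)/(2*W) (x(W) = (-7 + W)/((2*W)) = (-7 + W)*(1/(2*W)) = (-7 + W)/(2*W))
R = -46/71 (R = 184*(-1/284) = -46/71 ≈ -0.64789)
B = 229359/8497 (B = 27 + 3/((½)*(-7 + 10)/10 - 425) = 27 + 3/((½)*(⅒)*3 - 425) = 27 + 3/(3/20 - 425) = 27 + 3/(-8497/20) = 27 + 3*(-20/8497) = 27 - 60/8497 = 229359/8497 ≈ 26.993)
(B + R)² = (229359/8497 - 46/71)² = (15893627/603287)² = 252607379215129/363955204369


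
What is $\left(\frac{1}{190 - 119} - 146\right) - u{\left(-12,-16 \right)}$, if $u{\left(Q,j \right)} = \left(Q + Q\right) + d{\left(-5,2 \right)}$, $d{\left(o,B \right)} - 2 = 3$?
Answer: $- \frac{9016}{71} \approx -126.99$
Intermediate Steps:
$d{\left(o,B \right)} = 5$ ($d{\left(o,B \right)} = 2 + 3 = 5$)
$u{\left(Q,j \right)} = 5 + 2 Q$ ($u{\left(Q,j \right)} = \left(Q + Q\right) + 5 = 2 Q + 5 = 5 + 2 Q$)
$\left(\frac{1}{190 - 119} - 146\right) - u{\left(-12,-16 \right)} = \left(\frac{1}{190 - 119} - 146\right) - \left(5 + 2 \left(-12\right)\right) = \left(\frac{1}{71} - 146\right) - \left(5 - 24\right) = \left(\frac{1}{71} - 146\right) - -19 = - \frac{10365}{71} + 19 = - \frac{9016}{71}$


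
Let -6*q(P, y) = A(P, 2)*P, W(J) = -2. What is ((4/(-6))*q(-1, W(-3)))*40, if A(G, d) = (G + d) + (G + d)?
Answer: -80/9 ≈ -8.8889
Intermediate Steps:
A(G, d) = 2*G + 2*d
q(P, y) = -P*(4 + 2*P)/6 (q(P, y) = -(2*P + 2*2)*P/6 = -(2*P + 4)*P/6 = -(4 + 2*P)*P/6 = -P*(4 + 2*P)/6)
((4/(-6))*q(-1, W(-3)))*40 = ((4/(-6))*(-⅓*(-1)*(2 - 1)))*40 = ((4*(-⅙))*(-⅓*(-1)*1))*40 = -⅔*⅓*40 = -2/9*40 = -80/9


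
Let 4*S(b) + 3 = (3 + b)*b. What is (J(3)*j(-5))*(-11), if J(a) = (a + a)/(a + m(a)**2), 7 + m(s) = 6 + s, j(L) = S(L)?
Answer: -33/2 ≈ -16.500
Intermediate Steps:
S(b) = -3/4 + b*(3 + b)/4 (S(b) = -3/4 + ((3 + b)*b)/4 = -3/4 + (b*(3 + b))/4 = -3/4 + b*(3 + b)/4)
j(L) = -3/4 + L**2/4 + 3*L/4
m(s) = -1 + s (m(s) = -7 + (6 + s) = -1 + s)
J(a) = 2*a/(a + (-1 + a)**2) (J(a) = (a + a)/(a + (-1 + a)**2) = (2*a)/(a + (-1 + a)**2) = 2*a/(a + (-1 + a)**2))
(J(3)*j(-5))*(-11) = ((2*3/(3 + (-1 + 3)**2))*(-3/4 + (1/4)*(-5)**2 + (3/4)*(-5)))*(-11) = ((2*3/(3 + 2**2))*(-3/4 + (1/4)*25 - 15/4))*(-11) = ((2*3/(3 + 4))*(-3/4 + 25/4 - 15/4))*(-11) = ((2*3/7)*(7/4))*(-11) = ((2*3*(1/7))*(7/4))*(-11) = ((6/7)*(7/4))*(-11) = (3/2)*(-11) = -33/2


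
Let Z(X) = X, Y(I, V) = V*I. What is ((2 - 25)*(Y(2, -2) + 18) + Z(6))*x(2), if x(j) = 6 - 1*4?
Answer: -632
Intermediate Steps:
Y(I, V) = I*V
x(j) = 2 (x(j) = 6 - 4 = 2)
((2 - 25)*(Y(2, -2) + 18) + Z(6))*x(2) = ((2 - 25)*(2*(-2) + 18) + 6)*2 = (-23*(-4 + 18) + 6)*2 = (-23*14 + 6)*2 = (-322 + 6)*2 = -316*2 = -632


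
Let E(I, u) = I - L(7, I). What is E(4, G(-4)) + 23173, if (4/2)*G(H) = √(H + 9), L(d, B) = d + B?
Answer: 23166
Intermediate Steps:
L(d, B) = B + d
G(H) = √(9 + H)/2 (G(H) = √(H + 9)/2 = √(9 + H)/2)
E(I, u) = -7 (E(I, u) = I - (I + 7) = I - (7 + I) = I + (-7 - I) = -7)
E(4, G(-4)) + 23173 = -7 + 23173 = 23166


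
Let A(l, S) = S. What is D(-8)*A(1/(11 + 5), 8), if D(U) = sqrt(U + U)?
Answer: 32*I ≈ 32.0*I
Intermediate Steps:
D(U) = sqrt(2)*sqrt(U) (D(U) = sqrt(2*U) = sqrt(2)*sqrt(U))
D(-8)*A(1/(11 + 5), 8) = (sqrt(2)*sqrt(-8))*8 = (sqrt(2)*(2*I*sqrt(2)))*8 = (4*I)*8 = 32*I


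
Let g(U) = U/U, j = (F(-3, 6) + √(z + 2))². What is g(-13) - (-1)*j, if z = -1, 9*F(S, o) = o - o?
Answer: 2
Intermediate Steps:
F(S, o) = 0 (F(S, o) = (o - o)/9 = (⅑)*0 = 0)
j = 1 (j = (0 + √(-1 + 2))² = (0 + √1)² = (0 + 1)² = 1² = 1)
g(U) = 1
g(-13) - (-1)*j = 1 - (-1) = 1 - 1*(-1) = 1 + 1 = 2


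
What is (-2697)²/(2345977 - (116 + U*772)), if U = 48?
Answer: 7273809/2308805 ≈ 3.1505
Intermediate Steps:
(-2697)²/(2345977 - (116 + U*772)) = (-2697)²/(2345977 - (116 + 48*772)) = 7273809/(2345977 - (116 + 37056)) = 7273809/(2345977 - 1*37172) = 7273809/(2345977 - 37172) = 7273809/2308805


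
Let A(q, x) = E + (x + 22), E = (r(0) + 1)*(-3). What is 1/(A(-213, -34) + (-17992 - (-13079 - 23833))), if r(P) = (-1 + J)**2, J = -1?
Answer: 1/18893 ≈ 5.2930e-5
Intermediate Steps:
r(P) = 4 (r(P) = (-1 - 1)**2 = (-2)**2 = 4)
E = -15 (E = (4 + 1)*(-3) = 5*(-3) = -15)
A(q, x) = 7 + x (A(q, x) = -15 + (x + 22) = -15 + (22 + x) = 7 + x)
1/(A(-213, -34) + (-17992 - (-13079 - 23833))) = 1/((7 - 34) + (-17992 - (-13079 - 23833))) = 1/(-27 + (-17992 - 1*(-36912))) = 1/(-27 + (-17992 + 36912)) = 1/(-27 + 18920) = 1/18893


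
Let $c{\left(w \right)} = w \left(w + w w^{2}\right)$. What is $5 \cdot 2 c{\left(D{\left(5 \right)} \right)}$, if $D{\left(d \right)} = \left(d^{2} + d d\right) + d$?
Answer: $91536500$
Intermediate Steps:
$D{\left(d \right)} = d + 2 d^{2}$ ($D{\left(d \right)} = \left(d^{2} + d^{2}\right) + d = 2 d^{2} + d = d + 2 d^{2}$)
$c{\left(w \right)} = w \left(w + w^{3}\right)$
$5 \cdot 2 c{\left(D{\left(5 \right)} \right)} = 5 \cdot 2 \left(\left(5 \left(1 + 2 \cdot 5\right)\right)^{2} + \left(5 \left(1 + 2 \cdot 5\right)\right)^{4}\right) = 10 \left(\left(5 \left(1 + 10\right)\right)^{2} + \left(5 \left(1 + 10\right)\right)^{4}\right) = 10 \left(\left(5 \cdot 11\right)^{2} + \left(5 \cdot 11\right)^{4}\right) = 10 \left(55^{2} + 55^{4}\right) = 10 \left(3025 + 9150625\right) = 10 \cdot 9153650 = 91536500$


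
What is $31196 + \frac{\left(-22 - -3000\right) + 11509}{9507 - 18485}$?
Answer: $\frac{280063201}{8978} \approx 31194.0$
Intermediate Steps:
$31196 + \frac{\left(-22 - -3000\right) + 11509}{9507 - 18485} = 31196 + \frac{\left(-22 + 3000\right) + 11509}{-8978} = 31196 + \left(2978 + 11509\right) \left(- \frac{1}{8978}\right) = 31196 + 14487 \left(- \frac{1}{8978}\right) = 31196 - \frac{14487}{8978} = \frac{280063201}{8978}$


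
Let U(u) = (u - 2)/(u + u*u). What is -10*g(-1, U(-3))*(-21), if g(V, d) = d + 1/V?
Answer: -385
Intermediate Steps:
U(u) = (-2 + u)/(u + u**2)
-10*g(-1, U(-3))*(-21) = -10*((-2 - 3)/((-3)*(1 - 3)) + 1/(-1))*(-21) = -10*(-1/3*(-5)/(-2) - 1)*(-21) = -10*(-1/3*(-1/2)*(-5) - 1)*(-21) = -10*(-5/6 - 1)*(-21) = -10*(-11/6)*(-21) = (55/3)*(-21) = -385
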